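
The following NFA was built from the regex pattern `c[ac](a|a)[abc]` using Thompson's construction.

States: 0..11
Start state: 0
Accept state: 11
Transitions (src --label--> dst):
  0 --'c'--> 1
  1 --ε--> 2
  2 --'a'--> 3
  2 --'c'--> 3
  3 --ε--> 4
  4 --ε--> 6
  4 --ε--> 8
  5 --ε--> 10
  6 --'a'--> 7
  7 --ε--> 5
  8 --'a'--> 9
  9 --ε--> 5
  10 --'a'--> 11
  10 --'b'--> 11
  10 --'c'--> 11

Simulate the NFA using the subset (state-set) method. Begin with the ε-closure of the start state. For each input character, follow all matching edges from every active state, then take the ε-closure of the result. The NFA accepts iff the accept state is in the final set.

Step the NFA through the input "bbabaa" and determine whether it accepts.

initial (ε-close {0}): {0}
'b' @ 1: {}  — state set empty
rest 'babaa' ignored (set empty)
end set {} — state 11 not in

Answer: REJECT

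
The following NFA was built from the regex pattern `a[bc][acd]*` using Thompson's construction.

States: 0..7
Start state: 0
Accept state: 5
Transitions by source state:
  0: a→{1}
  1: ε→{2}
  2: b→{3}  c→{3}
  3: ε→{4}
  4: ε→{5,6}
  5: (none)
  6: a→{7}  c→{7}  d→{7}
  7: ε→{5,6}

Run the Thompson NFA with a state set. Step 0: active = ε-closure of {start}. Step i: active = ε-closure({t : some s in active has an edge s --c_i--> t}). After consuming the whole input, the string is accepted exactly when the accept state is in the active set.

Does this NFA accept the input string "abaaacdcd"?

Answer: ACCEPT

Derivation:
S₀ = ε-closure({0}) = {0}
'a' @ 1: {1,2}
'b' @ 2: {3,4,5,6}  ✓accept
'a' @ 3: {5,6,7}  ✓accept
'a' @ 4: {5,6,7}  ✓accept
'a' @ 5: {5,6,7}  ✓accept
'c' @ 6: {5,6,7}  ✓accept
'd' @ 7: {5,6,7}  ✓accept
'c' @ 8: {5,6,7}  ✓accept
'd' @ 9: {5,6,7}  ✓accept
final: {5,6,7}; accept 5 in set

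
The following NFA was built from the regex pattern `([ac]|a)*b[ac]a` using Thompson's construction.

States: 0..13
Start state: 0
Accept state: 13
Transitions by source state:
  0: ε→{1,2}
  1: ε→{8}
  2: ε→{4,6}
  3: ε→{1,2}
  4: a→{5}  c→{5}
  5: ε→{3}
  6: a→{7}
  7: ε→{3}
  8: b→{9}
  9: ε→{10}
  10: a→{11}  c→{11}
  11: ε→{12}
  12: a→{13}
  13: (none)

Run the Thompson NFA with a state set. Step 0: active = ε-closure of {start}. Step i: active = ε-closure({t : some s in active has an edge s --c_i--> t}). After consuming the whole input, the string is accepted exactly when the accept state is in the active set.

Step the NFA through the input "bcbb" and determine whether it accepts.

Answer: REJECT

Derivation:
S₀ = ε-closure({0}) = {0,1,2,4,6,8}
'b' @ 1: {9,10}
'c' @ 2: {11,12}
'b' @ 3: {}  — state set empty
rest 'b' ignored (set empty)
after full input: {}  (accept=13 not in)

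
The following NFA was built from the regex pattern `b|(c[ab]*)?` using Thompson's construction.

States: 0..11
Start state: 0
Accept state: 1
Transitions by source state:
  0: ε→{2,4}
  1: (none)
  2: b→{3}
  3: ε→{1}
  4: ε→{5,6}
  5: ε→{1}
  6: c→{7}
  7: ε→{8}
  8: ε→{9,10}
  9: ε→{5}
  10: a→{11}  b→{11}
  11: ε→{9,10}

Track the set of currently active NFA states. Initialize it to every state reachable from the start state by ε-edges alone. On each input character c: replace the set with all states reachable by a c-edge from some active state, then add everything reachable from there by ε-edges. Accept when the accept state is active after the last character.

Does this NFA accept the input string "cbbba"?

start: ε-closure({0}) = {0,1,2,4,5,6}
'c' @ 1: {1,5,7,8,9,10}  ✓accept
'b' @ 2: {1,5,9,10,11}  ✓accept
'b' @ 3: {1,5,9,10,11}  ✓accept
'b' @ 4: {1,5,9,10,11}  ✓accept
'a' @ 5: {1,5,9,10,11}  ✓accept
end set {1,5,9,10,11} — state 1 in

Answer: ACCEPT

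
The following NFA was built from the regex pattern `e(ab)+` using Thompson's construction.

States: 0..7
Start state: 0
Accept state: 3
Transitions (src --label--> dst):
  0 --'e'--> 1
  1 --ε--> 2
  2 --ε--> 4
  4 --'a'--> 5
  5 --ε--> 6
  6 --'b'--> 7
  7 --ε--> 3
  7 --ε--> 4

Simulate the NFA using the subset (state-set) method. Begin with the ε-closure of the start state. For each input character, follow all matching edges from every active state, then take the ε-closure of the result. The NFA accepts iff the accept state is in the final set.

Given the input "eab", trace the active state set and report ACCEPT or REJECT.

Answer: ACCEPT

Steps:
S₀ = ε-closure({0}) = {0}
'e' @ 1: {1,2,4}
'a' @ 2: {5,6}
'b' @ 3: {3,4,7}  (accept∈set)
final: {3,4,7}; accept 3 in set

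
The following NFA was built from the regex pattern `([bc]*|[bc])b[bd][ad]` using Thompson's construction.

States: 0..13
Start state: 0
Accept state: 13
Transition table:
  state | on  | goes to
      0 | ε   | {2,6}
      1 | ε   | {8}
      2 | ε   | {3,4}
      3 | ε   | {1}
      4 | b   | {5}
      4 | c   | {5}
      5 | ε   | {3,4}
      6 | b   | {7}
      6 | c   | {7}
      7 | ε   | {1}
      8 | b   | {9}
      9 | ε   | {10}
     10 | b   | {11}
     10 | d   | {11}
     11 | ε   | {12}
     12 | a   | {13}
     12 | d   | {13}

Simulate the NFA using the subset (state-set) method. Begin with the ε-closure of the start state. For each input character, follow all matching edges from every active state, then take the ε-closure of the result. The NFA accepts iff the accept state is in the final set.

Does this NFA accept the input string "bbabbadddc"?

Answer: REJECT

Derivation:
S₀ = ε-closure({0}) = {0,1,2,3,4,6,8}
'b' @ 1: {1,3,4,5,7,8,9,10}
'b' @ 2: {1,3,4,5,8,9,10,11,12}
'a' @ 3: {13}  [accepting]
'b' @ 4: {}  — dead — no transitions
rest 'badddc' ignored (set empty)
final: {}; accept 13 not in set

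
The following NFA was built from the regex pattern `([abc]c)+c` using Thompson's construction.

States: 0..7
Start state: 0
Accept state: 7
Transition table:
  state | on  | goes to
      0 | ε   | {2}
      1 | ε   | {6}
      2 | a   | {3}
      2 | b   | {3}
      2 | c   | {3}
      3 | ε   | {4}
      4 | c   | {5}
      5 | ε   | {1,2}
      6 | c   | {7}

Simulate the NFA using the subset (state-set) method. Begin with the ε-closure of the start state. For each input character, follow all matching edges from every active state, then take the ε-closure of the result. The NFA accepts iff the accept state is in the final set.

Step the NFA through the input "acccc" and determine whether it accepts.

start: ε-closure({0}) = {0,2}
'a' @ 1: {3,4}
'c' @ 2: {1,2,5,6}
'c' @ 3: {3,4,7}  [accepting]
'c' @ 4: {1,2,5,6}
'c' @ 5: {3,4,7}  [accepting]
end set {3,4,7} — state 7 in

Answer: ACCEPT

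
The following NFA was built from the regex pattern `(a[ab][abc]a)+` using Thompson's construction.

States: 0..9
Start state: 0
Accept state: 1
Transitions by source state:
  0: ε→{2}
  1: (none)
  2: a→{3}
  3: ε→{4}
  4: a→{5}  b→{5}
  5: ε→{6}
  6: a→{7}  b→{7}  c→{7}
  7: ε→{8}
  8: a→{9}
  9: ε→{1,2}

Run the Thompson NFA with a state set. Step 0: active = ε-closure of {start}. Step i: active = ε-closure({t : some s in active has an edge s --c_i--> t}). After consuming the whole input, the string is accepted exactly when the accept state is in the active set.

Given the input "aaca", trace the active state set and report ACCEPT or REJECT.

Answer: ACCEPT

Trace:
S₀ = ε-closure({0}) = {0,2}
'a' @ 1: {3,4}
'a' @ 2: {5,6}
'c' @ 3: {7,8}
'a' @ 4: {1,2,9}  (accept∈set)
after full input: {1,2,9}  (accept=1 in)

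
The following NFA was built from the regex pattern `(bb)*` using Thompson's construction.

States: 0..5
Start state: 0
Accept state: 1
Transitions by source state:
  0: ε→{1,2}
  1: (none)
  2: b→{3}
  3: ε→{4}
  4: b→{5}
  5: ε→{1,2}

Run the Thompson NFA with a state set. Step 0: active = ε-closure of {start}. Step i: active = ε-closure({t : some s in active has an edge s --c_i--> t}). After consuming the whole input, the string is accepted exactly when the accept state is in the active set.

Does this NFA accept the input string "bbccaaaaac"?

Answer: REJECT

Trace:
initial (ε-close {0}): {0,1,2}
'b' @ 1: {3,4}
'b' @ 2: {1,2,5}  [accepting]
'c' @ 3: {}  — no active states
rest 'caaaaac' ignored (set empty)
final: {}; accept 1 not in set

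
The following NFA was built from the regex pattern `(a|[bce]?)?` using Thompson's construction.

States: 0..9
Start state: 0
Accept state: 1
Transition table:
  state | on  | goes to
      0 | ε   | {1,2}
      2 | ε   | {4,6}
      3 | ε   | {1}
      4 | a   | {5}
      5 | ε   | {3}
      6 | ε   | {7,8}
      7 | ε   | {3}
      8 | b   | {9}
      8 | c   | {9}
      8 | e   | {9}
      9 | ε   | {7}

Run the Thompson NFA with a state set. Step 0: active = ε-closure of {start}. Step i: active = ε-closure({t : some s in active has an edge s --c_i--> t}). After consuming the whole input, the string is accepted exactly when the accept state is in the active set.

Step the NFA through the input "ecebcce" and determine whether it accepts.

Answer: REJECT

Derivation:
S₀ = ε-closure({0}) = {0,1,2,3,4,6,7,8}
'e' @ 1: {1,3,7,9}  (accept∈set)
'c' @ 2: {}  — no active states
rest 'ebcce' ignored (set empty)
final: {}; accept 1 not in set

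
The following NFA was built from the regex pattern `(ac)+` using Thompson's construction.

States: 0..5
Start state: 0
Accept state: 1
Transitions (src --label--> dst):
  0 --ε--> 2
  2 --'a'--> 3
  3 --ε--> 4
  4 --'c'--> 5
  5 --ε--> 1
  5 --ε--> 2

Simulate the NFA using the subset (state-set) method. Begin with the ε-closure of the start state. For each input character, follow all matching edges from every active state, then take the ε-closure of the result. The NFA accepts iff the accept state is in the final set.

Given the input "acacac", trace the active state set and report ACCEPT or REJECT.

Answer: ACCEPT

Trace:
start: ε-closure({0}) = {0,2}
'a' @ 1: {3,4}
'c' @ 2: {1,2,5}  ✓accept
'a' @ 3: {3,4}
'c' @ 4: {1,2,5}  ✓accept
'a' @ 5: {3,4}
'c' @ 6: {1,2,5}  ✓accept
end set {1,2,5} — state 1 in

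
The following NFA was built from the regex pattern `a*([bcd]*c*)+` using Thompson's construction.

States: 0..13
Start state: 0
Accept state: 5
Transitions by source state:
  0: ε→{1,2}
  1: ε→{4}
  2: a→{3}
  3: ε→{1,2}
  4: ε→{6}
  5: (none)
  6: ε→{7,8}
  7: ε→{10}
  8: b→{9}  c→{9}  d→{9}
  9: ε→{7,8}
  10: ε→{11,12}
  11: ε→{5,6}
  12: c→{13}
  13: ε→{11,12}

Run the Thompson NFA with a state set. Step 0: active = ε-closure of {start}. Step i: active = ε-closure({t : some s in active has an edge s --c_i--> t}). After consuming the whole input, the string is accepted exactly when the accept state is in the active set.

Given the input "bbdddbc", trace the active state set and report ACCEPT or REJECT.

initial (ε-close {0}): {0,1,2,4,5,6,7,8,10,11,12}
'b' @ 1: {5,6,7,8,9,10,11,12}  (accept∈set)
'b' @ 2: {5,6,7,8,9,10,11,12}  (accept∈set)
'd' @ 3: {5,6,7,8,9,10,11,12}  (accept∈set)
'd' @ 4: {5,6,7,8,9,10,11,12}  (accept∈set)
'd' @ 5: {5,6,7,8,9,10,11,12}  (accept∈set)
'b' @ 6: {5,6,7,8,9,10,11,12}  (accept∈set)
'c' @ 7: {5,6,7,8,9,10,11,12,13}  (accept∈set)
final: {5,6,7,8,9,10,11,12,13}; accept 5 in set

Answer: ACCEPT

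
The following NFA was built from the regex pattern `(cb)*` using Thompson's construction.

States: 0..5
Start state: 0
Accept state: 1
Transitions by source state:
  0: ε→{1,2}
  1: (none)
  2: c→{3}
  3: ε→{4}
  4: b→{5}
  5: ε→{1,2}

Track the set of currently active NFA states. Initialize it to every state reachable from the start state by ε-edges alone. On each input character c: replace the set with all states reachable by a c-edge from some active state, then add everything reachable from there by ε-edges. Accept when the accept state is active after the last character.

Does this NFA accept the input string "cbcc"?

Answer: REJECT

Trace:
start: ε-closure({0}) = {0,1,2}
'c' @ 1: {3,4}
'b' @ 2: {1,2,5}  (accept∈set)
'c' @ 3: {3,4}
'c' @ 4: {}  — dead — no transitions
final: {}; accept 1 not in set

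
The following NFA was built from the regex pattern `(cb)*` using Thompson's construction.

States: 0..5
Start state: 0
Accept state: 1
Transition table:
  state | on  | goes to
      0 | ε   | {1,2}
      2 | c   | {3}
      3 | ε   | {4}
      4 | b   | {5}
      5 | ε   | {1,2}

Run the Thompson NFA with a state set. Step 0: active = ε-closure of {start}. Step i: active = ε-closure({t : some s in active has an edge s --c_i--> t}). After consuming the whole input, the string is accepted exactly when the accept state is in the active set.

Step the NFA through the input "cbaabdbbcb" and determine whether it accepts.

initial (ε-close {0}): {0,1,2}
'c' @ 1: {3,4}
'b' @ 2: {1,2,5}  (accept∈set)
'a' @ 3: {}  — dead — no transitions
rest 'abdbbcb' ignored (set empty)
end set {} — state 1 not in

Answer: REJECT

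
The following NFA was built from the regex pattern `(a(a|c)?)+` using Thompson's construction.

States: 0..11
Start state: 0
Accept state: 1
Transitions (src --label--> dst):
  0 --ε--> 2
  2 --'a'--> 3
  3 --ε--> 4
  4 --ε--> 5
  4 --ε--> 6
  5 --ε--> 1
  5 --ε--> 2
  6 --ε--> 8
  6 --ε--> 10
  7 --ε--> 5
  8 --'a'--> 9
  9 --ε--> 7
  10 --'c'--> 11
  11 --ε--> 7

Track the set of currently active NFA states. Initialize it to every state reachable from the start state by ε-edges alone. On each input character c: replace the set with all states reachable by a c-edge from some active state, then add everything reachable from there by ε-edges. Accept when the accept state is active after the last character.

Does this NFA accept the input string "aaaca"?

start: ε-closure({0}) = {0,2}
'a' @ 1: {1,2,3,4,5,6,8,10}  (accept∈set)
'a' @ 2: {1,2,3,4,5,6,7,8,9,10}  (accept∈set)
'a' @ 3: {1,2,3,4,5,6,7,8,9,10}  (accept∈set)
'c' @ 4: {1,2,5,7,11}  (accept∈set)
'a' @ 5: {1,2,3,4,5,6,8,10}  (accept∈set)
after full input: {1,2,3,4,5,6,8,10}  (accept=1 in)

Answer: ACCEPT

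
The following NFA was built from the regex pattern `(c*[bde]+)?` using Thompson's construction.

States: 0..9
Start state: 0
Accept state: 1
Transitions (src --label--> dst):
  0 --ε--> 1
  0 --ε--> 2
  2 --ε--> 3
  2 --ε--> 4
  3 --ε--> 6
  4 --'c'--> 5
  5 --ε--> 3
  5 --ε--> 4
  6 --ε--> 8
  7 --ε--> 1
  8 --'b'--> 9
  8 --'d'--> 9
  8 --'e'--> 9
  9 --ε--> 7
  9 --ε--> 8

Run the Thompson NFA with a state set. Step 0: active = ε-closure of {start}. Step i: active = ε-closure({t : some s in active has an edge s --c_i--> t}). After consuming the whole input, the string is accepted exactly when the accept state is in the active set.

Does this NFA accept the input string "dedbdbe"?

initial (ε-close {0}): {0,1,2,3,4,6,8}
'd' @ 1: {1,7,8,9}  (accept∈set)
'e' @ 2: {1,7,8,9}  (accept∈set)
'd' @ 3: {1,7,8,9}  (accept∈set)
'b' @ 4: {1,7,8,9}  (accept∈set)
'd' @ 5: {1,7,8,9}  (accept∈set)
'b' @ 6: {1,7,8,9}  (accept∈set)
'e' @ 7: {1,7,8,9}  (accept∈set)
final: {1,7,8,9}; accept 1 in set

Answer: ACCEPT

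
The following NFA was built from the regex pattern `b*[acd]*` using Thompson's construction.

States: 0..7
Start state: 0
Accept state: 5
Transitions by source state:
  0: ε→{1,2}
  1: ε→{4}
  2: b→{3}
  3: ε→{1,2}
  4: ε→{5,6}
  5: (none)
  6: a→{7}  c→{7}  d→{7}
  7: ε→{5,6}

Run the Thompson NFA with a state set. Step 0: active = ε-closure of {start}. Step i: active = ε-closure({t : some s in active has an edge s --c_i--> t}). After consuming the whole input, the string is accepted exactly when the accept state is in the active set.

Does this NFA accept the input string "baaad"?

S₀ = ε-closure({0}) = {0,1,2,4,5,6}
'b' @ 1: {1,2,3,4,5,6}  [accepting]
'a' @ 2: {5,6,7}  [accepting]
'a' @ 3: {5,6,7}  [accepting]
'a' @ 4: {5,6,7}  [accepting]
'd' @ 5: {5,6,7}  [accepting]
final: {5,6,7}; accept 5 in set

Answer: ACCEPT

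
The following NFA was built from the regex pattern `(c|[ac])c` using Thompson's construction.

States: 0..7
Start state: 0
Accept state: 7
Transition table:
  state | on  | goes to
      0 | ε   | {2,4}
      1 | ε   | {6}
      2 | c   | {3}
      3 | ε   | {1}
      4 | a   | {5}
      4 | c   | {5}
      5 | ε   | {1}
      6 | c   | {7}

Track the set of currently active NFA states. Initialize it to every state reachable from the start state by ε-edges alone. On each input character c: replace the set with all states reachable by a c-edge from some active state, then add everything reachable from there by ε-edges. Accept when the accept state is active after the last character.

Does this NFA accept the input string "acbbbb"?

Answer: REJECT

Trace:
start: ε-closure({0}) = {0,2,4}
'a' @ 1: {1,5,6}
'c' @ 2: {7}  ✓accept
'b' @ 3: {}  — state set empty
rest 'bbb' ignored (set empty)
end set {} — state 7 not in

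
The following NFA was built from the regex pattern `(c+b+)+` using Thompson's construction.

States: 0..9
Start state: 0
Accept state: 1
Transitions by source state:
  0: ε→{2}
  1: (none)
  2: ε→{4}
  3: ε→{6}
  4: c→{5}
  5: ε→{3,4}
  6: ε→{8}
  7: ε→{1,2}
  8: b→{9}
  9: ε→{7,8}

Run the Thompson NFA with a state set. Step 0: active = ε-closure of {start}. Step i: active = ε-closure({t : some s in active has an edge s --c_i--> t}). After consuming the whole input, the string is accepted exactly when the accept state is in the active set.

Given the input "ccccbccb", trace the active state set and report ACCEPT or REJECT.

start: ε-closure({0}) = {0,2,4}
'c' @ 1: {3,4,5,6,8}
'c' @ 2: {3,4,5,6,8}
'c' @ 3: {3,4,5,6,8}
'c' @ 4: {3,4,5,6,8}
'b' @ 5: {1,2,4,7,8,9}  ✓accept
'c' @ 6: {3,4,5,6,8}
'c' @ 7: {3,4,5,6,8}
'b' @ 8: {1,2,4,7,8,9}  ✓accept
final: {1,2,4,7,8,9}; accept 1 in set

Answer: ACCEPT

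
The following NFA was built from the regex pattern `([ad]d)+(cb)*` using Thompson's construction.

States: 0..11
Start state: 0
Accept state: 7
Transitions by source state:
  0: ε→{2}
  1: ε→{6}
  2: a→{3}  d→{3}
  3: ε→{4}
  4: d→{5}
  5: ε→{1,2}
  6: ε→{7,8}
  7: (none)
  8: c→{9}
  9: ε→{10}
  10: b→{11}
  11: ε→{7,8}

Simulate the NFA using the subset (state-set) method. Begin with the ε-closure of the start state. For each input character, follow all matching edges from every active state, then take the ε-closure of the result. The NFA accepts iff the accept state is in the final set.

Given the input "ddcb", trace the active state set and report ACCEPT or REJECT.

S₀ = ε-closure({0}) = {0,2}
'd' @ 1: {3,4}
'd' @ 2: {1,2,5,6,7,8}  [accepting]
'c' @ 3: {9,10}
'b' @ 4: {7,8,11}  [accepting]
final: {7,8,11}; accept 7 in set

Answer: ACCEPT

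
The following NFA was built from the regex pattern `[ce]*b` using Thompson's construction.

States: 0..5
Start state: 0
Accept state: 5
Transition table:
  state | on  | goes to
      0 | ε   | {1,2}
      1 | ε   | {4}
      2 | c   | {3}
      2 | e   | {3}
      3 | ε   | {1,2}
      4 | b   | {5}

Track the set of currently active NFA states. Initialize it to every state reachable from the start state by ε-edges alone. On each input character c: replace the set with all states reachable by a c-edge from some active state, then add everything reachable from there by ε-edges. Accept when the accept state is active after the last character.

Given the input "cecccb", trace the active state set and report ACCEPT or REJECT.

Answer: ACCEPT

Derivation:
initial (ε-close {0}): {0,1,2,4}
'c' @ 1: {1,2,3,4}
'e' @ 2: {1,2,3,4}
'c' @ 3: {1,2,3,4}
'c' @ 4: {1,2,3,4}
'c' @ 5: {1,2,3,4}
'b' @ 6: {5}  (accept∈set)
end set {5} — state 5 in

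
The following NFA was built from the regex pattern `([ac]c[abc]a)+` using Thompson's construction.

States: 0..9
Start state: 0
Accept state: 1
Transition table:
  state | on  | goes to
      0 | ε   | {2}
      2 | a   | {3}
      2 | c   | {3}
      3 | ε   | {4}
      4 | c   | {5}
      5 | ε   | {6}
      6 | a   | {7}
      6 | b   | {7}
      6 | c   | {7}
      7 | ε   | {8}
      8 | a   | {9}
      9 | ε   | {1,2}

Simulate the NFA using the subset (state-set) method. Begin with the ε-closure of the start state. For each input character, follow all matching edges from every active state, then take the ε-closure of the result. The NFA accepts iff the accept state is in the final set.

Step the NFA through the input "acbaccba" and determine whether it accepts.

Answer: ACCEPT

Trace:
start: ε-closure({0}) = {0,2}
'a' @ 1: {3,4}
'c' @ 2: {5,6}
'b' @ 3: {7,8}
'a' @ 4: {1,2,9}  [accepting]
'c' @ 5: {3,4}
'c' @ 6: {5,6}
'b' @ 7: {7,8}
'a' @ 8: {1,2,9}  [accepting]
end set {1,2,9} — state 1 in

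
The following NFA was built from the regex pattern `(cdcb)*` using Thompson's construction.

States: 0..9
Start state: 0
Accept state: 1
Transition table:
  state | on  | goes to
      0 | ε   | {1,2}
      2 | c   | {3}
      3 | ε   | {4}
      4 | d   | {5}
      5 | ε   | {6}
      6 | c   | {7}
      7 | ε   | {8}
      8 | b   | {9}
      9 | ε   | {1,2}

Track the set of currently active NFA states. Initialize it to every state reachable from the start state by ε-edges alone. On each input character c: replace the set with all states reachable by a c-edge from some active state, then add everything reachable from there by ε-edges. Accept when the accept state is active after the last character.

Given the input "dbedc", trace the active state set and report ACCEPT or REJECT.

S₀ = ε-closure({0}) = {0,1,2}
'd' @ 1: {}  — no active states
rest 'bedc' ignored (set empty)
final: {}; accept 1 not in set

Answer: REJECT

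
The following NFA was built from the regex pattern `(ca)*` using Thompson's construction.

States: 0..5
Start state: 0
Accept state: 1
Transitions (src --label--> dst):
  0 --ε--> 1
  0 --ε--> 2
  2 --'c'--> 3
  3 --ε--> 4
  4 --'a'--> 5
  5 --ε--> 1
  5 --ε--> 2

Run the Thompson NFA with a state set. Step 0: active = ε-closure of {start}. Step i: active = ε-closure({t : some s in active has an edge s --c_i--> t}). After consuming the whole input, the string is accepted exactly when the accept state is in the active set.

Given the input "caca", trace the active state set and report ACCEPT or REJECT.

start: ε-closure({0}) = {0,1,2}
'c' @ 1: {3,4}
'a' @ 2: {1,2,5}  ✓accept
'c' @ 3: {3,4}
'a' @ 4: {1,2,5}  ✓accept
end set {1,2,5} — state 1 in

Answer: ACCEPT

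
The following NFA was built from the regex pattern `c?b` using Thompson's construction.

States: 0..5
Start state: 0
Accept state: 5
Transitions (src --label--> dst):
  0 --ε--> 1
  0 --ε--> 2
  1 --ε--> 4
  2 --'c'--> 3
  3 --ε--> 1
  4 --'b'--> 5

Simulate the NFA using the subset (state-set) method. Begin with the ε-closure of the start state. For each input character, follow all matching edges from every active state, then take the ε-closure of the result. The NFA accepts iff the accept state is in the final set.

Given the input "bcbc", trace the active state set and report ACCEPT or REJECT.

Answer: REJECT

Trace:
start: ε-closure({0}) = {0,1,2,4}
'b' @ 1: {5}  ✓accept
'c' @ 2: {}  — state set empty
rest 'bc' ignored (set empty)
after full input: {}  (accept=5 not in)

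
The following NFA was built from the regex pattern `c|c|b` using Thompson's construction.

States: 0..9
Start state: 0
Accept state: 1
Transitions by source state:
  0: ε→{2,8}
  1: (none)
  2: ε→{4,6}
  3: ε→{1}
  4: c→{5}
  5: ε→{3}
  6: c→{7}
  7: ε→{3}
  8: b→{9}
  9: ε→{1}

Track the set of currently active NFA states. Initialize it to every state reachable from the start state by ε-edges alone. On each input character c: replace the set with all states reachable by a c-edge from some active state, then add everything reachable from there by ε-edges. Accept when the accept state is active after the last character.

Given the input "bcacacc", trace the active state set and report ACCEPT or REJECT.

Answer: REJECT

Steps:
S₀ = ε-closure({0}) = {0,2,4,6,8}
'b' @ 1: {1,9}  (accept∈set)
'c' @ 2: {}  — state set empty
rest 'acacc' ignored (set empty)
final: {}; accept 1 not in set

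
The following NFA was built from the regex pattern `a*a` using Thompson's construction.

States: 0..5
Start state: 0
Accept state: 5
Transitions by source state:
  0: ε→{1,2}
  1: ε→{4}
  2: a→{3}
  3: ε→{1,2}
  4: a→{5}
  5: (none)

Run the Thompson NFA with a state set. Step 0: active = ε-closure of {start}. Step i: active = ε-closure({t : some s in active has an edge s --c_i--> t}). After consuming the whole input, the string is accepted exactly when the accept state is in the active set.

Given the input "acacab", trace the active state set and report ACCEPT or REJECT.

start: ε-closure({0}) = {0,1,2,4}
'a' @ 1: {1,2,3,4,5}  [accepting]
'c' @ 2: {}  — no active states
rest 'acab' ignored (set empty)
end set {} — state 5 not in

Answer: REJECT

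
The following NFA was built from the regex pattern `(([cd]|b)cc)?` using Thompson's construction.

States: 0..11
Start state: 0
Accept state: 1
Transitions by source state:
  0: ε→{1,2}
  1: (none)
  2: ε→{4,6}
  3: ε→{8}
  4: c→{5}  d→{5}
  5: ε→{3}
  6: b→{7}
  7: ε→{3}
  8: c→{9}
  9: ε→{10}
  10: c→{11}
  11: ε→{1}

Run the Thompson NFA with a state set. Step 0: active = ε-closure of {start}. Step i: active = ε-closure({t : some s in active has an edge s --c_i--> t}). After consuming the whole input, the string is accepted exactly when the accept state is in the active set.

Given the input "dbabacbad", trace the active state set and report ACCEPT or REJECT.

initial (ε-close {0}): {0,1,2,4,6}
'd' @ 1: {3,5,8}
'b' @ 2: {}  — no active states
rest 'abacbad' ignored (set empty)
final: {}; accept 1 not in set

Answer: REJECT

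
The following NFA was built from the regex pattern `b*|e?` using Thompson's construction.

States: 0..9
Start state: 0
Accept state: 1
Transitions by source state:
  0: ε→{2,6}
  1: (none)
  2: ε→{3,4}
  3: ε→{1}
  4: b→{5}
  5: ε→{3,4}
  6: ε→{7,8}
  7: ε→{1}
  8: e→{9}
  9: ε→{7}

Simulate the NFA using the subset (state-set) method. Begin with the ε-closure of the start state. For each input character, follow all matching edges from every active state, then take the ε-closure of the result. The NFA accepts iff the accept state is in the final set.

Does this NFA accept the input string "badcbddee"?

Answer: REJECT

Steps:
initial (ε-close {0}): {0,1,2,3,4,6,7,8}
'b' @ 1: {1,3,4,5}  [accepting]
'a' @ 2: {}  — state set empty
rest 'dcbddee' ignored (set empty)
after full input: {}  (accept=1 not in)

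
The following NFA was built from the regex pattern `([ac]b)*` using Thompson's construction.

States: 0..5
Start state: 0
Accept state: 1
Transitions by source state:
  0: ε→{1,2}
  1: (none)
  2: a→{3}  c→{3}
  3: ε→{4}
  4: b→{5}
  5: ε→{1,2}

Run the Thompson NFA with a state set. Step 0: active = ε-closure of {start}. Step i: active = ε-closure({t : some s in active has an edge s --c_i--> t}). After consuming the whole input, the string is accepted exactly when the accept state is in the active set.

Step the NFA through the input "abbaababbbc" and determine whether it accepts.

S₀ = ε-closure({0}) = {0,1,2}
'a' @ 1: {3,4}
'b' @ 2: {1,2,5}  (accept∈set)
'b' @ 3: {}  — no active states
rest 'aababbbc' ignored (set empty)
end set {} — state 1 not in

Answer: REJECT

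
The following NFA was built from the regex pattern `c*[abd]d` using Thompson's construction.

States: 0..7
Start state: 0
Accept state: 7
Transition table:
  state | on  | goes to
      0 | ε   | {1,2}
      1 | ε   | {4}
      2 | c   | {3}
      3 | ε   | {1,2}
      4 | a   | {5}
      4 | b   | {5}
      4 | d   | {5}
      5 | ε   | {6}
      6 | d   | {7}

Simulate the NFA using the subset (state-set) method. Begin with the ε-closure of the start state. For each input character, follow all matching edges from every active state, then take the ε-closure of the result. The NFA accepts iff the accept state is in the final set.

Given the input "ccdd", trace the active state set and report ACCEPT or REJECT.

Answer: ACCEPT

Trace:
initial (ε-close {0}): {0,1,2,4}
'c' @ 1: {1,2,3,4}
'c' @ 2: {1,2,3,4}
'd' @ 3: {5,6}
'd' @ 4: {7}  ✓accept
after full input: {7}  (accept=7 in)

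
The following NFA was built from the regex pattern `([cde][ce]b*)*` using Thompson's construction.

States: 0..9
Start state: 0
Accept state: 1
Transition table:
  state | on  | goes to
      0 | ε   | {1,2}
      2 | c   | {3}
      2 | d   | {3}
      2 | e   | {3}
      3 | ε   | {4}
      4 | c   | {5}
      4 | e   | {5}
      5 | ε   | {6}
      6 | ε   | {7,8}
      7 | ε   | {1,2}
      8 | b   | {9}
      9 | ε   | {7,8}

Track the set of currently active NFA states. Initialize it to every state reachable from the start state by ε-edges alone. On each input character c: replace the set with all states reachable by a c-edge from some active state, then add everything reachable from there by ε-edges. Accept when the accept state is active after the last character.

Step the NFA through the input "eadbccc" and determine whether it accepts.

start: ε-closure({0}) = {0,1,2}
'e' @ 1: {3,4}
'a' @ 2: {}  — state set empty
rest 'dbccc' ignored (set empty)
final: {}; accept 1 not in set

Answer: REJECT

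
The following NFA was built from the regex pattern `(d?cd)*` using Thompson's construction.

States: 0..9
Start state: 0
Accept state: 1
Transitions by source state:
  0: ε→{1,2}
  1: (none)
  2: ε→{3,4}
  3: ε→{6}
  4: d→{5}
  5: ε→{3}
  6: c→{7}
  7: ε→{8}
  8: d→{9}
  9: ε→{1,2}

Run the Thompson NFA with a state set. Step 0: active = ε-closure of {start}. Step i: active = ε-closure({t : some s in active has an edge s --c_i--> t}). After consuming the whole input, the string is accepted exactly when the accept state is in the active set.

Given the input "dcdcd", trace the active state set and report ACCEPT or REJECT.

start: ε-closure({0}) = {0,1,2,3,4,6}
'd' @ 1: {3,5,6}
'c' @ 2: {7,8}
'd' @ 3: {1,2,3,4,6,9}  ✓accept
'c' @ 4: {7,8}
'd' @ 5: {1,2,3,4,6,9}  ✓accept
final: {1,2,3,4,6,9}; accept 1 in set

Answer: ACCEPT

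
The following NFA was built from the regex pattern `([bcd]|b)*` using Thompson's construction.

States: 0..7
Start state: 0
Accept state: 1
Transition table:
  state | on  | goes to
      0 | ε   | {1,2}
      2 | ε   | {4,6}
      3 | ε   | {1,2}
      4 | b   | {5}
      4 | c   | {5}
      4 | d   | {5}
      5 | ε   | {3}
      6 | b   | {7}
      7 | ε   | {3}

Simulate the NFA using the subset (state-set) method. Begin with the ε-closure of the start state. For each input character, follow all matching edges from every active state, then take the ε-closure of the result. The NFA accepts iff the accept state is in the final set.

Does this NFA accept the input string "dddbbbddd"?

Answer: ACCEPT

Trace:
initial (ε-close {0}): {0,1,2,4,6}
'd' @ 1: {1,2,3,4,5,6}  (accept∈set)
'd' @ 2: {1,2,3,4,5,6}  (accept∈set)
'd' @ 3: {1,2,3,4,5,6}  (accept∈set)
'b' @ 4: {1,2,3,4,5,6,7}  (accept∈set)
'b' @ 5: {1,2,3,4,5,6,7}  (accept∈set)
'b' @ 6: {1,2,3,4,5,6,7}  (accept∈set)
'd' @ 7: {1,2,3,4,5,6}  (accept∈set)
'd' @ 8: {1,2,3,4,5,6}  (accept∈set)
'd' @ 9: {1,2,3,4,5,6}  (accept∈set)
after full input: {1,2,3,4,5,6}  (accept=1 in)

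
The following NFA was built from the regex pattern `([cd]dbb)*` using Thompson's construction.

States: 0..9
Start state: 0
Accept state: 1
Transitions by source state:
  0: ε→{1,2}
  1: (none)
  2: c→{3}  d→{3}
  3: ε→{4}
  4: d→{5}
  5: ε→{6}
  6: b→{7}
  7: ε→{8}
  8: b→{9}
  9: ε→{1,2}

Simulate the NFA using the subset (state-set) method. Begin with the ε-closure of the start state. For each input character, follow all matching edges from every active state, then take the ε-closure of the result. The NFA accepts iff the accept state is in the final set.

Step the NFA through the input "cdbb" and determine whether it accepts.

Answer: ACCEPT

Trace:
start: ε-closure({0}) = {0,1,2}
'c' @ 1: {3,4}
'd' @ 2: {5,6}
'b' @ 3: {7,8}
'b' @ 4: {1,2,9}  (accept∈set)
end set {1,2,9} — state 1 in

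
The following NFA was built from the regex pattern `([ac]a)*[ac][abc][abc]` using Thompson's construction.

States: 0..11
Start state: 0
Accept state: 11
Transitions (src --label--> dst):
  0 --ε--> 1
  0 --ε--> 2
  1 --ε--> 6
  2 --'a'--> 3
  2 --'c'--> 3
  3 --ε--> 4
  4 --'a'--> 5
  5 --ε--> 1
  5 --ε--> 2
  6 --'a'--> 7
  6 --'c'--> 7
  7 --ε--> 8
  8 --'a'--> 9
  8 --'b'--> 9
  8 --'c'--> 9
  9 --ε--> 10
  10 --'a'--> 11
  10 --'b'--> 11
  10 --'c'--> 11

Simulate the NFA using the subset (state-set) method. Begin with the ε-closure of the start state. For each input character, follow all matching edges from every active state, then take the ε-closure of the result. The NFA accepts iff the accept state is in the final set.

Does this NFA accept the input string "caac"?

Answer: REJECT

Trace:
start: ε-closure({0}) = {0,1,2,6}
'c' @ 1: {3,4,7,8}
'a' @ 2: {1,2,5,6,9,10}
'a' @ 3: {3,4,7,8,11}  (accept∈set)
'c' @ 4: {9,10}
end set {9,10} — state 11 not in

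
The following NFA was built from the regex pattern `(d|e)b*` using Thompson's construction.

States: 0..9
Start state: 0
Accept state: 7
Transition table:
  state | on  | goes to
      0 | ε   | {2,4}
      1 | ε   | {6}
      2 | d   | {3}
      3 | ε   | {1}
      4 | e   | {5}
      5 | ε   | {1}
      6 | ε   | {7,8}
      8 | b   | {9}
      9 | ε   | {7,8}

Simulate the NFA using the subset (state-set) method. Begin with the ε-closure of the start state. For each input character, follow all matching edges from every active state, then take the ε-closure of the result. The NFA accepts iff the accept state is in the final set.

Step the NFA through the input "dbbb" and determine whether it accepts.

S₀ = ε-closure({0}) = {0,2,4}
'd' @ 1: {1,3,6,7,8}  (accept∈set)
'b' @ 2: {7,8,9}  (accept∈set)
'b' @ 3: {7,8,9}  (accept∈set)
'b' @ 4: {7,8,9}  (accept∈set)
end set {7,8,9} — state 7 in

Answer: ACCEPT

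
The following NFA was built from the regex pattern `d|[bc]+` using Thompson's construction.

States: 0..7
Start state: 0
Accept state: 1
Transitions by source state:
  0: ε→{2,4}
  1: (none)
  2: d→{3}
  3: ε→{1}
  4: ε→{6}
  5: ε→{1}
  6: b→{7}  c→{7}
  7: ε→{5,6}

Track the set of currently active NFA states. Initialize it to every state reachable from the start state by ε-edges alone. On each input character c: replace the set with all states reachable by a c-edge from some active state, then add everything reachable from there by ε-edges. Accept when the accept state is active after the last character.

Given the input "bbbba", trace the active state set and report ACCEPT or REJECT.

Answer: REJECT

Steps:
initial (ε-close {0}): {0,2,4,6}
'b' @ 1: {1,5,6,7}  ✓accept
'b' @ 2: {1,5,6,7}  ✓accept
'b' @ 3: {1,5,6,7}  ✓accept
'b' @ 4: {1,5,6,7}  ✓accept
'a' @ 5: {}  — state set empty
final: {}; accept 1 not in set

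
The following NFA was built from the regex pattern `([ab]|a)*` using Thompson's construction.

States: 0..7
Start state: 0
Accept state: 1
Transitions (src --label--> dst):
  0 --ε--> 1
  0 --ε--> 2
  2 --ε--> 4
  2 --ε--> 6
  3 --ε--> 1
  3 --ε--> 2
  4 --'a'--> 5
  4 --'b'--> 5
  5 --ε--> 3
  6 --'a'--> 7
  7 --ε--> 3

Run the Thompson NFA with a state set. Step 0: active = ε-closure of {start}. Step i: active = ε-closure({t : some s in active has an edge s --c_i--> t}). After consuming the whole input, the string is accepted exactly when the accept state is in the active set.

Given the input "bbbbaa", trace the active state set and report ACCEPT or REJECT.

start: ε-closure({0}) = {0,1,2,4,6}
'b' @ 1: {1,2,3,4,5,6}  [accepting]
'b' @ 2: {1,2,3,4,5,6}  [accepting]
'b' @ 3: {1,2,3,4,5,6}  [accepting]
'b' @ 4: {1,2,3,4,5,6}  [accepting]
'a' @ 5: {1,2,3,4,5,6,7}  [accepting]
'a' @ 6: {1,2,3,4,5,6,7}  [accepting]
end set {1,2,3,4,5,6,7} — state 1 in

Answer: ACCEPT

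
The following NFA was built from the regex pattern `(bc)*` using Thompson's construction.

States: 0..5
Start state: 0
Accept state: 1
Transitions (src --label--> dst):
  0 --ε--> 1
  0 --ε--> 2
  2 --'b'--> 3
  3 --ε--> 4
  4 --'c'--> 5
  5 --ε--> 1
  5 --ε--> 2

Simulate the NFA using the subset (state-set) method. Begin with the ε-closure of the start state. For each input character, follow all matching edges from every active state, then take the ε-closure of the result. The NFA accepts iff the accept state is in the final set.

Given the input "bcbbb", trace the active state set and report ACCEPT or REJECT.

start: ε-closure({0}) = {0,1,2}
'b' @ 1: {3,4}
'c' @ 2: {1,2,5}  [accepting]
'b' @ 3: {3,4}
'b' @ 4: {}  — dead — no transitions
rest 'b' ignored (set empty)
final: {}; accept 1 not in set

Answer: REJECT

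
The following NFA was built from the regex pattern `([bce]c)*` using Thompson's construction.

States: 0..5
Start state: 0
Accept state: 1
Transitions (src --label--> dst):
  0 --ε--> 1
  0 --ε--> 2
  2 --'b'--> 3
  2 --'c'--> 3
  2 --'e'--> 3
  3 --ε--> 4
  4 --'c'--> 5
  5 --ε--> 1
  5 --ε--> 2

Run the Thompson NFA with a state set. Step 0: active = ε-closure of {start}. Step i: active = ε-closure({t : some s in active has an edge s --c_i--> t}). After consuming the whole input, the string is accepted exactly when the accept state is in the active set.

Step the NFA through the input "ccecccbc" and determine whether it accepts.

initial (ε-close {0}): {0,1,2}
'c' @ 1: {3,4}
'c' @ 2: {1,2,5}  [accepting]
'e' @ 3: {3,4}
'c' @ 4: {1,2,5}  [accepting]
'c' @ 5: {3,4}
'c' @ 6: {1,2,5}  [accepting]
'b' @ 7: {3,4}
'c' @ 8: {1,2,5}  [accepting]
final: {1,2,5}; accept 1 in set

Answer: ACCEPT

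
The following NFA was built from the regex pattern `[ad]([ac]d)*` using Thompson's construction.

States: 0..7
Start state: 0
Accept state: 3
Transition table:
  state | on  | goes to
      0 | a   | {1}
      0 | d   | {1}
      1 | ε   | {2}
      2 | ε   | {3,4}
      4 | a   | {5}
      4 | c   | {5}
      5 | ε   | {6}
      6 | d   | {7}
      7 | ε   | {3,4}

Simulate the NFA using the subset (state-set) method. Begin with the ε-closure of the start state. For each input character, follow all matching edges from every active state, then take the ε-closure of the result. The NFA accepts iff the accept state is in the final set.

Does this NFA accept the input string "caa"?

Answer: REJECT

Trace:
S₀ = ε-closure({0}) = {0}
'c' @ 1: {}  — dead — no transitions
rest 'aa' ignored (set empty)
final: {}; accept 3 not in set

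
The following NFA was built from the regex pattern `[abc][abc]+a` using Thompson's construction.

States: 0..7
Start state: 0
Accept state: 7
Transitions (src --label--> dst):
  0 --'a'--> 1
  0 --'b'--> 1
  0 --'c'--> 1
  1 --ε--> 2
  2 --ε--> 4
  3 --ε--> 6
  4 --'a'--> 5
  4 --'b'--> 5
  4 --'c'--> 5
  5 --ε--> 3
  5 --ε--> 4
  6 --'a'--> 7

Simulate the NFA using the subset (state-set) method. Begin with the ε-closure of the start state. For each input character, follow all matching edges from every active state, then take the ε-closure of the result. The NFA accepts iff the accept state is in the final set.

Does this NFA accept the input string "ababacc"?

Answer: REJECT

Trace:
start: ε-closure({0}) = {0}
'a' @ 1: {1,2,4}
'b' @ 2: {3,4,5,6}
'a' @ 3: {3,4,5,6,7}  (accept∈set)
'b' @ 4: {3,4,5,6}
'a' @ 5: {3,4,5,6,7}  (accept∈set)
'c' @ 6: {3,4,5,6}
'c' @ 7: {3,4,5,6}
final: {3,4,5,6}; accept 7 not in set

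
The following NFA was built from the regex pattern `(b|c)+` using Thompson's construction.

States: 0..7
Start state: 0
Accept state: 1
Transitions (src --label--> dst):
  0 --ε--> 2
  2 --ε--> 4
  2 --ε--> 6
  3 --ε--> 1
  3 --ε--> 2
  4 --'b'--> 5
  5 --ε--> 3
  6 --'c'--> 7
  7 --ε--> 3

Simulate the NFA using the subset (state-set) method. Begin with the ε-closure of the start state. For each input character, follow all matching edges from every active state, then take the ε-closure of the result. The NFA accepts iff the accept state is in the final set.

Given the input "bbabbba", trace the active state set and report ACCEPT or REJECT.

S₀ = ε-closure({0}) = {0,2,4,6}
'b' @ 1: {1,2,3,4,5,6}  [accepting]
'b' @ 2: {1,2,3,4,5,6}  [accepting]
'a' @ 3: {}  — dead — no transitions
rest 'bbba' ignored (set empty)
end set {} — state 1 not in

Answer: REJECT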